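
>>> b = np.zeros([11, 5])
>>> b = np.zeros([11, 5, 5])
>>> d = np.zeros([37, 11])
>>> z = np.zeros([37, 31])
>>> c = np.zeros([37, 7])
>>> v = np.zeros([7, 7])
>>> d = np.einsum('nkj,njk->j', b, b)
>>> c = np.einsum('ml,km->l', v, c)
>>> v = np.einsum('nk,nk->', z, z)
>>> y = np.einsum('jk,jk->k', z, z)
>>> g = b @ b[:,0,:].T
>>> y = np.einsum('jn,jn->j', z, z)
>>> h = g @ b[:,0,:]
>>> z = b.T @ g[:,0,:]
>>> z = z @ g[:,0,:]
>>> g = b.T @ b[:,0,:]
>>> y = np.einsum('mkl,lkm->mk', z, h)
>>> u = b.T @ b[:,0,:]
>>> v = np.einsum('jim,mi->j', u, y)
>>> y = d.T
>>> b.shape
(11, 5, 5)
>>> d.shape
(5,)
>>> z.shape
(5, 5, 11)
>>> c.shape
(7,)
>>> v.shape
(5,)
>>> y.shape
(5,)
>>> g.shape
(5, 5, 5)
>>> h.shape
(11, 5, 5)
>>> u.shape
(5, 5, 5)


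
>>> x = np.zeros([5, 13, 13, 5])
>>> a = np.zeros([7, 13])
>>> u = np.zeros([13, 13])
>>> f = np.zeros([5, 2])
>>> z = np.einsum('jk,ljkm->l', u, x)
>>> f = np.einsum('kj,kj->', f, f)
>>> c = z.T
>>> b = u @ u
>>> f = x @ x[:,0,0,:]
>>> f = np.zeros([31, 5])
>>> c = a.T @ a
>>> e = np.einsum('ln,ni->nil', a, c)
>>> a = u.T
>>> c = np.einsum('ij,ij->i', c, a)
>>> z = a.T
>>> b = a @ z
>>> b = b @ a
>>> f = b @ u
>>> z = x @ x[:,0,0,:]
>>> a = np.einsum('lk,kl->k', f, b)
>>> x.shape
(5, 13, 13, 5)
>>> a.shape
(13,)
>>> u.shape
(13, 13)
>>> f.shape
(13, 13)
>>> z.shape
(5, 13, 13, 5)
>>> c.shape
(13,)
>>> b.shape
(13, 13)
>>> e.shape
(13, 13, 7)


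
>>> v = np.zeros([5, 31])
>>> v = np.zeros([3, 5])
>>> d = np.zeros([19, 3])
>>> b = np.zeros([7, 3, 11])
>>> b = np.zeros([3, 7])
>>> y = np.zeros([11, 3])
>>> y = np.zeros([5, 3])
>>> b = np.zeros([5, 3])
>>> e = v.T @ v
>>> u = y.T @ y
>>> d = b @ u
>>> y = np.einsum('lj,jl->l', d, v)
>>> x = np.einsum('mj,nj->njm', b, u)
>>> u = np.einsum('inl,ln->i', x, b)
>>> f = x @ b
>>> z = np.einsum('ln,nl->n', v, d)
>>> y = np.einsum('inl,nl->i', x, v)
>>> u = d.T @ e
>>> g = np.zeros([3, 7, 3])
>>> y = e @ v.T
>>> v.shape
(3, 5)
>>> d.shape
(5, 3)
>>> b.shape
(5, 3)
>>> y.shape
(5, 3)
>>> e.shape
(5, 5)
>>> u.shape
(3, 5)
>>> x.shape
(3, 3, 5)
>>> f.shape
(3, 3, 3)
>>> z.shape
(5,)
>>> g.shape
(3, 7, 3)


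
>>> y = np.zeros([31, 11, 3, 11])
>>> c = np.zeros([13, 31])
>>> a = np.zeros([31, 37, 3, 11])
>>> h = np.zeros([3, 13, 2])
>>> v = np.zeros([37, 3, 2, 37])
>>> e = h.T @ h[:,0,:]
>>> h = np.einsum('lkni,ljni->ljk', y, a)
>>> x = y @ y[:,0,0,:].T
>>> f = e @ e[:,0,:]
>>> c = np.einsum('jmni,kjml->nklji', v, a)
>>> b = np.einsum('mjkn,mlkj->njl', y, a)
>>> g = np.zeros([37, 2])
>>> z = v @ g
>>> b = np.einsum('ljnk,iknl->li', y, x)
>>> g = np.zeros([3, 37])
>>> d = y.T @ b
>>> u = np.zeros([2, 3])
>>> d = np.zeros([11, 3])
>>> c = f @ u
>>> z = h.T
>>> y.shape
(31, 11, 3, 11)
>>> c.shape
(2, 13, 3)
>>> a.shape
(31, 37, 3, 11)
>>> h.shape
(31, 37, 11)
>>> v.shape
(37, 3, 2, 37)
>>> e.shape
(2, 13, 2)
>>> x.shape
(31, 11, 3, 31)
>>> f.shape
(2, 13, 2)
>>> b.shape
(31, 31)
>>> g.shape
(3, 37)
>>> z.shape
(11, 37, 31)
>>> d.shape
(11, 3)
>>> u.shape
(2, 3)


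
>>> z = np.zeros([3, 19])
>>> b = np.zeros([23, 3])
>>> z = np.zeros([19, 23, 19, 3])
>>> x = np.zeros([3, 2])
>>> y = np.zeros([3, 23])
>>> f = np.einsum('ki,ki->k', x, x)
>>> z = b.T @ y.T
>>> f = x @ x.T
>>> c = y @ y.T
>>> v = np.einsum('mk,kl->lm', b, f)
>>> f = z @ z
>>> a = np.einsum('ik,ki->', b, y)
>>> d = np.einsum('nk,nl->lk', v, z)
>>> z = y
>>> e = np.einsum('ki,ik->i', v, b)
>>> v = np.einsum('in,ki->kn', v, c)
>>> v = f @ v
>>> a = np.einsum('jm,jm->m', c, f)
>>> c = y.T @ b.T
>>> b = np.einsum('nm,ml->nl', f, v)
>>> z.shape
(3, 23)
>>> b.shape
(3, 23)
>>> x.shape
(3, 2)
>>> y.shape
(3, 23)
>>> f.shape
(3, 3)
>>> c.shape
(23, 23)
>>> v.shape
(3, 23)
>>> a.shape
(3,)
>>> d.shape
(3, 23)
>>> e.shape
(23,)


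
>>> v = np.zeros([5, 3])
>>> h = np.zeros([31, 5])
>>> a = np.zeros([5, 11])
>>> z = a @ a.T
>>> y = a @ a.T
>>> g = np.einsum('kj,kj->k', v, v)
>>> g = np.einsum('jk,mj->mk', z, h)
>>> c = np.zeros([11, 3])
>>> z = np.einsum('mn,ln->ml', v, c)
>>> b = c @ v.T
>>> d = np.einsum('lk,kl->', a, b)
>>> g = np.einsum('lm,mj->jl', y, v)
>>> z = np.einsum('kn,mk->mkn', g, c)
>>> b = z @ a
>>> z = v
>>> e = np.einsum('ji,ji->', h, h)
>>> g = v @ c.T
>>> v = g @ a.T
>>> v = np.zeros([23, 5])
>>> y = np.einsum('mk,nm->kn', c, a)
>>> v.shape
(23, 5)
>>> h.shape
(31, 5)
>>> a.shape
(5, 11)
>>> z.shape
(5, 3)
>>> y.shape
(3, 5)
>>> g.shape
(5, 11)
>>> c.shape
(11, 3)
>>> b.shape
(11, 3, 11)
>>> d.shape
()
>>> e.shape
()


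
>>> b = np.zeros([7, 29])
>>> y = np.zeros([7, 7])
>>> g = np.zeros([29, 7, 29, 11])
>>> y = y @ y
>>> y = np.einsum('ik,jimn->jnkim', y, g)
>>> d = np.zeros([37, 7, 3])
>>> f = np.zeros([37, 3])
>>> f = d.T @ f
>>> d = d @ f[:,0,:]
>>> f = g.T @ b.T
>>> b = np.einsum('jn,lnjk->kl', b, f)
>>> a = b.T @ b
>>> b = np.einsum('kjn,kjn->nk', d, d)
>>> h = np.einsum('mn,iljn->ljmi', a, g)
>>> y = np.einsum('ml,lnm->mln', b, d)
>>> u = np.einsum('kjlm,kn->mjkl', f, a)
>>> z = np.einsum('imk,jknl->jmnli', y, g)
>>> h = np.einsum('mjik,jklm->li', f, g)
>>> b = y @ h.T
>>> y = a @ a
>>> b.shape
(3, 37, 29)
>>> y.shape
(11, 11)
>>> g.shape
(29, 7, 29, 11)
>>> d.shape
(37, 7, 3)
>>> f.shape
(11, 29, 7, 7)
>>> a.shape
(11, 11)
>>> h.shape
(29, 7)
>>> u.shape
(7, 29, 11, 7)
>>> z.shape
(29, 37, 29, 11, 3)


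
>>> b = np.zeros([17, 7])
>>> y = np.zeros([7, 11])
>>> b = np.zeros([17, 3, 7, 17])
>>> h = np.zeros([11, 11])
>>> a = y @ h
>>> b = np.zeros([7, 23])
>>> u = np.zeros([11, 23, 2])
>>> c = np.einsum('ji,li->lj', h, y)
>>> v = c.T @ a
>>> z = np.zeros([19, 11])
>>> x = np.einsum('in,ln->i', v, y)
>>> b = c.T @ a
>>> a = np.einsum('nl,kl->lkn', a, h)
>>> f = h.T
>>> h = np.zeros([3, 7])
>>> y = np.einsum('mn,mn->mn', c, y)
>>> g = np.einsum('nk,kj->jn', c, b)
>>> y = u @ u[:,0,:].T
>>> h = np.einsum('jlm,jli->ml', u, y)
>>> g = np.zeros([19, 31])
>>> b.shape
(11, 11)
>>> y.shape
(11, 23, 11)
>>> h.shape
(2, 23)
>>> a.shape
(11, 11, 7)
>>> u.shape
(11, 23, 2)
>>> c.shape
(7, 11)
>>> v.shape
(11, 11)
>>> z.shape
(19, 11)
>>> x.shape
(11,)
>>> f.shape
(11, 11)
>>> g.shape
(19, 31)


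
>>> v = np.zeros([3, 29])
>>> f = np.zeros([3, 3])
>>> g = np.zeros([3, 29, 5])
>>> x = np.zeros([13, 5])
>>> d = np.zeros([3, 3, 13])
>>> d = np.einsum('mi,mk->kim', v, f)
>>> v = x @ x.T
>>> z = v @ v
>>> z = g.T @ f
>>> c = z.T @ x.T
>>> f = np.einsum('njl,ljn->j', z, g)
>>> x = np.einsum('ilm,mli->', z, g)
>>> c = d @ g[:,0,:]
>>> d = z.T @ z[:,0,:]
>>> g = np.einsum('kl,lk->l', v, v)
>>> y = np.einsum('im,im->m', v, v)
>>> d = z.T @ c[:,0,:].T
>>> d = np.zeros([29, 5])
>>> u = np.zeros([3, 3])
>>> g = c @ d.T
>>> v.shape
(13, 13)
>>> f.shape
(29,)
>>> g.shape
(3, 29, 29)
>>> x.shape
()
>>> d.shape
(29, 5)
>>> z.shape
(5, 29, 3)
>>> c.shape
(3, 29, 5)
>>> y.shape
(13,)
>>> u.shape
(3, 3)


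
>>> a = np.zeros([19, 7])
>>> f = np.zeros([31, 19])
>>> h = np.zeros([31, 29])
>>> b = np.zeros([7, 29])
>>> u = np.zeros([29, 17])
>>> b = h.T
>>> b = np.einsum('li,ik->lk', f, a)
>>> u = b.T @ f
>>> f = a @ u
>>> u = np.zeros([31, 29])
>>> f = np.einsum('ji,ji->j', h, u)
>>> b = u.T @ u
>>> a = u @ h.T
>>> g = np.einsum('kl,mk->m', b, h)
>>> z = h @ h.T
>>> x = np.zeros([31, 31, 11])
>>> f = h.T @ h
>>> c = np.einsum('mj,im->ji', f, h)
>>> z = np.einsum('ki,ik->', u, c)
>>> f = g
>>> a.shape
(31, 31)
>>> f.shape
(31,)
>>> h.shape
(31, 29)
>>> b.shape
(29, 29)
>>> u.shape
(31, 29)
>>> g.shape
(31,)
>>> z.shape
()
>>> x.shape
(31, 31, 11)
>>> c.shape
(29, 31)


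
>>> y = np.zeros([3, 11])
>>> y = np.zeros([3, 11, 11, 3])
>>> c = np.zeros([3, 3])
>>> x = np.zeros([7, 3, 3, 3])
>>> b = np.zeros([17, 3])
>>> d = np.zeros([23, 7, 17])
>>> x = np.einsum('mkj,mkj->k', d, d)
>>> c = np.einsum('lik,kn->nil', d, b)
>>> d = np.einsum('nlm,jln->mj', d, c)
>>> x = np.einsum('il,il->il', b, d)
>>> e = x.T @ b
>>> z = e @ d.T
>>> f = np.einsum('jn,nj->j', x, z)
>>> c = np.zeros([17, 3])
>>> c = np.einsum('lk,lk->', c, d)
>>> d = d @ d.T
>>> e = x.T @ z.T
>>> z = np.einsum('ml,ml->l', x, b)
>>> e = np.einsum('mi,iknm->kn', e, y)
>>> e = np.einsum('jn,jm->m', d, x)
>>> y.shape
(3, 11, 11, 3)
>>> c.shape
()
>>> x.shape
(17, 3)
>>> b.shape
(17, 3)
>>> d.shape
(17, 17)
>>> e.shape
(3,)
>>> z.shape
(3,)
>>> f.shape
(17,)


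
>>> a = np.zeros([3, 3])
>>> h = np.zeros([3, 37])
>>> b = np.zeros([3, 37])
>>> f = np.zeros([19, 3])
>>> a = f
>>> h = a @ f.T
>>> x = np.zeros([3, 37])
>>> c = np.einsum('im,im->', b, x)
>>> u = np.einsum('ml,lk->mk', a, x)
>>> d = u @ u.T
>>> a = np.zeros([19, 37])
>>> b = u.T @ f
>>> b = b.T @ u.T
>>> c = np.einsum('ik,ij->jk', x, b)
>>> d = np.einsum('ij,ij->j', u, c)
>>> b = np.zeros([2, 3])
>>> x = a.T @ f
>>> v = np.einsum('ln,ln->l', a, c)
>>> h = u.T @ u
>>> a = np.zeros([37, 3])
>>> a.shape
(37, 3)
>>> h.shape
(37, 37)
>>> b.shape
(2, 3)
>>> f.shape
(19, 3)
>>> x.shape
(37, 3)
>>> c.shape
(19, 37)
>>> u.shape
(19, 37)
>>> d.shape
(37,)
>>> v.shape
(19,)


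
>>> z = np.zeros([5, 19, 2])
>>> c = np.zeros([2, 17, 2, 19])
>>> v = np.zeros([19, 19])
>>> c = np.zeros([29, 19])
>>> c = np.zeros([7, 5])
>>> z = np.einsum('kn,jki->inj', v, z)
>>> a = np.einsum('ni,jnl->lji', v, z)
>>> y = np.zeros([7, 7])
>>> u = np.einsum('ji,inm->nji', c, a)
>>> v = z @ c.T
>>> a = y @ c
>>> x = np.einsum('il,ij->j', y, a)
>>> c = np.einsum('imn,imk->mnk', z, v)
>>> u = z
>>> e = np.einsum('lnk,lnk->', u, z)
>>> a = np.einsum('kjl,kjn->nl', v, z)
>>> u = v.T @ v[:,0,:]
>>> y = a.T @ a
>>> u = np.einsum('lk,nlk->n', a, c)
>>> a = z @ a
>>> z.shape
(2, 19, 5)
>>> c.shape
(19, 5, 7)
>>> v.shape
(2, 19, 7)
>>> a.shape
(2, 19, 7)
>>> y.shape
(7, 7)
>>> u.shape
(19,)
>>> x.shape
(5,)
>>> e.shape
()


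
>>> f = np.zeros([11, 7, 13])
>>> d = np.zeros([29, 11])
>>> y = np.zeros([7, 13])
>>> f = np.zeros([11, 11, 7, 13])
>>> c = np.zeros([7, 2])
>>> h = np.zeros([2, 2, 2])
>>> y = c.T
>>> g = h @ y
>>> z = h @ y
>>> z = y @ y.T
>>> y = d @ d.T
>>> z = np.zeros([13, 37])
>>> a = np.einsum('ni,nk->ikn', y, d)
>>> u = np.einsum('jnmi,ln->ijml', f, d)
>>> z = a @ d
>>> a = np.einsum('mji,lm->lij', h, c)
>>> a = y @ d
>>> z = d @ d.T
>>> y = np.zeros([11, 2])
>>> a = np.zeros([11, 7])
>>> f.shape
(11, 11, 7, 13)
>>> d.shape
(29, 11)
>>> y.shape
(11, 2)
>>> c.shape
(7, 2)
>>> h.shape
(2, 2, 2)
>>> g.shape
(2, 2, 7)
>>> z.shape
(29, 29)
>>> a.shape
(11, 7)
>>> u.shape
(13, 11, 7, 29)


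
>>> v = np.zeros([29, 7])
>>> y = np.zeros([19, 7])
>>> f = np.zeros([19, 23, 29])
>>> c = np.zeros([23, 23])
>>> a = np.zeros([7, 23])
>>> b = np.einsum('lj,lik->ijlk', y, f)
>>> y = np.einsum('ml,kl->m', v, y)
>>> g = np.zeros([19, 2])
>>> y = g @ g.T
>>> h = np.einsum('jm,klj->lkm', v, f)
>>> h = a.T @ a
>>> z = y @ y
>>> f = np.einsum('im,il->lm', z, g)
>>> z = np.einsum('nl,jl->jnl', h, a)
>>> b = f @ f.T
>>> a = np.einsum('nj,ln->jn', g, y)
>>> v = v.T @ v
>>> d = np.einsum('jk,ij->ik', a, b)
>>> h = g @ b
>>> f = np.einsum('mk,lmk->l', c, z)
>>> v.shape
(7, 7)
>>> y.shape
(19, 19)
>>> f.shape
(7,)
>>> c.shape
(23, 23)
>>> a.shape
(2, 19)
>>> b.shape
(2, 2)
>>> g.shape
(19, 2)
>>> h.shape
(19, 2)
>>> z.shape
(7, 23, 23)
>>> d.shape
(2, 19)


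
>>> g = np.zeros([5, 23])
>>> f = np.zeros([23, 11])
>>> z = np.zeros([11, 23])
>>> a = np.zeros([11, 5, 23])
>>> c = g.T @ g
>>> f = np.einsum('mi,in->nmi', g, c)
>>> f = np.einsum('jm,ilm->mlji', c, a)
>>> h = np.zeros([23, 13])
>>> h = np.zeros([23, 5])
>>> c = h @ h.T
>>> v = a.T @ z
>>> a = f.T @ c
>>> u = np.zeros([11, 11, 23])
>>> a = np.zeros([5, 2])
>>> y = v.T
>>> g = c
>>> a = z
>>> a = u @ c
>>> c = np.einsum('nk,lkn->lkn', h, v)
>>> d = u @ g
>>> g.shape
(23, 23)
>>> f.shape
(23, 5, 23, 11)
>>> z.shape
(11, 23)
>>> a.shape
(11, 11, 23)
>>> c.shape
(23, 5, 23)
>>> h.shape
(23, 5)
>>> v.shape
(23, 5, 23)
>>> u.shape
(11, 11, 23)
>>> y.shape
(23, 5, 23)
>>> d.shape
(11, 11, 23)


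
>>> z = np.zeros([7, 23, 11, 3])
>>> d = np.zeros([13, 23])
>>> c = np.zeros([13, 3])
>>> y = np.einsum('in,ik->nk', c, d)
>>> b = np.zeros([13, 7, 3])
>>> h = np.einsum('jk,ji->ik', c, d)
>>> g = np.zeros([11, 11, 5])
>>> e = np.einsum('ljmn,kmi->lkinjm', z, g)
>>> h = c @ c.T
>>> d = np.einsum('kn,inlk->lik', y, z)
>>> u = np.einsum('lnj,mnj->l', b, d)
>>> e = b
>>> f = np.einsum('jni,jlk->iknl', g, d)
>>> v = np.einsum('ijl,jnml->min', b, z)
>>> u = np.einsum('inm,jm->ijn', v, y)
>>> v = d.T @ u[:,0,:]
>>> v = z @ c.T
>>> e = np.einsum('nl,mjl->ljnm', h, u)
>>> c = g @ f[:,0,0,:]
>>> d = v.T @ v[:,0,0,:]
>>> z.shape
(7, 23, 11, 3)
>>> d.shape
(13, 11, 23, 13)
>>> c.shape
(11, 11, 7)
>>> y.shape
(3, 23)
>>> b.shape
(13, 7, 3)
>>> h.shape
(13, 13)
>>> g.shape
(11, 11, 5)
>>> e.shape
(13, 3, 13, 11)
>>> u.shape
(11, 3, 13)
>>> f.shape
(5, 3, 11, 7)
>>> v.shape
(7, 23, 11, 13)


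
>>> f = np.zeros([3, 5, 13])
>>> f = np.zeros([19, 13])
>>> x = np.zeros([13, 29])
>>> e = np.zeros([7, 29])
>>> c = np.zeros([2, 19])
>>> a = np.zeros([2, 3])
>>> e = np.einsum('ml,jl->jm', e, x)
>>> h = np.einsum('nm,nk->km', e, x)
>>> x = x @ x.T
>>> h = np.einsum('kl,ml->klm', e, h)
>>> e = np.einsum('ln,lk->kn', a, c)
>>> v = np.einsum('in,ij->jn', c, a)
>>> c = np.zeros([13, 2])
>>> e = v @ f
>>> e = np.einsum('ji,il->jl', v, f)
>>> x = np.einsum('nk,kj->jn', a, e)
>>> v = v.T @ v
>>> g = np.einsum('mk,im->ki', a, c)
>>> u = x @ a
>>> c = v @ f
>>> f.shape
(19, 13)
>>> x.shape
(13, 2)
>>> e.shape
(3, 13)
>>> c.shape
(19, 13)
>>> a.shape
(2, 3)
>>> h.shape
(13, 7, 29)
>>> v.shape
(19, 19)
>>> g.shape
(3, 13)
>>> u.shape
(13, 3)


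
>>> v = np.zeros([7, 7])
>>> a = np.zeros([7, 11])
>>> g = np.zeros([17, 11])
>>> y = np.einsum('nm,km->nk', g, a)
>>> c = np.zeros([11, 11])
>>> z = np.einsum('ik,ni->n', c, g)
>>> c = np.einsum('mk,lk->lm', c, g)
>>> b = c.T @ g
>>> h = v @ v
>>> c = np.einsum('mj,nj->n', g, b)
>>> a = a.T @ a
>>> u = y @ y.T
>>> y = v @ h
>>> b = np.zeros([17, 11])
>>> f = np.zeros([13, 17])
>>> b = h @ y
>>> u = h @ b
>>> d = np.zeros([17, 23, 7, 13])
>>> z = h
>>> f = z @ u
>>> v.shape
(7, 7)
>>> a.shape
(11, 11)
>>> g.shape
(17, 11)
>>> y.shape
(7, 7)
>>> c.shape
(11,)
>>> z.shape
(7, 7)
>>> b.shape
(7, 7)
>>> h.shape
(7, 7)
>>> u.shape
(7, 7)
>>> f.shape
(7, 7)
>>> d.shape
(17, 23, 7, 13)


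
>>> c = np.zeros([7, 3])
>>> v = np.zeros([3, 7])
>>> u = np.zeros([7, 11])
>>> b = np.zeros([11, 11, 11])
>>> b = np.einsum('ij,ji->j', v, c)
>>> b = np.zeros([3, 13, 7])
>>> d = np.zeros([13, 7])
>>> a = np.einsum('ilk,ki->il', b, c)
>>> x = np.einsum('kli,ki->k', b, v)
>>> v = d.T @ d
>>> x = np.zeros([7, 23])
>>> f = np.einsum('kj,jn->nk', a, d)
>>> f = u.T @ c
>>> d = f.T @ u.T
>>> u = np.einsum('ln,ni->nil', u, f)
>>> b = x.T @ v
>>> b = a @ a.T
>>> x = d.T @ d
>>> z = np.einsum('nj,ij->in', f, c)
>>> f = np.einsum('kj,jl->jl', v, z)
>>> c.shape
(7, 3)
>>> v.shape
(7, 7)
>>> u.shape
(11, 3, 7)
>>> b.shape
(3, 3)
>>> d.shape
(3, 7)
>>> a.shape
(3, 13)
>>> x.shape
(7, 7)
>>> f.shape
(7, 11)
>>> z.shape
(7, 11)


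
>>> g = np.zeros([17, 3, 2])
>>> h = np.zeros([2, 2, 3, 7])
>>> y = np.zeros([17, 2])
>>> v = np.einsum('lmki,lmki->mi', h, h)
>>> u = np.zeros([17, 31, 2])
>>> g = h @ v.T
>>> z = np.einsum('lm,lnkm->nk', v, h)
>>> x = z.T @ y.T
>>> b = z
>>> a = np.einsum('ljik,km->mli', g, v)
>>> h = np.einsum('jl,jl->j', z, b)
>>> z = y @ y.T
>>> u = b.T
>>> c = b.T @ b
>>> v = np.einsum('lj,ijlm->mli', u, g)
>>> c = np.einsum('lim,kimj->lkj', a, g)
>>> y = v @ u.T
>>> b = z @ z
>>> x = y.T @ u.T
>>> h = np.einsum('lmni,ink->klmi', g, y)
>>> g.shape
(2, 2, 3, 2)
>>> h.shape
(3, 2, 2, 2)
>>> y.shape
(2, 3, 3)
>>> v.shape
(2, 3, 2)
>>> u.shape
(3, 2)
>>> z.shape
(17, 17)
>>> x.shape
(3, 3, 3)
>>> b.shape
(17, 17)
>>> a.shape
(7, 2, 3)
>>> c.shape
(7, 2, 2)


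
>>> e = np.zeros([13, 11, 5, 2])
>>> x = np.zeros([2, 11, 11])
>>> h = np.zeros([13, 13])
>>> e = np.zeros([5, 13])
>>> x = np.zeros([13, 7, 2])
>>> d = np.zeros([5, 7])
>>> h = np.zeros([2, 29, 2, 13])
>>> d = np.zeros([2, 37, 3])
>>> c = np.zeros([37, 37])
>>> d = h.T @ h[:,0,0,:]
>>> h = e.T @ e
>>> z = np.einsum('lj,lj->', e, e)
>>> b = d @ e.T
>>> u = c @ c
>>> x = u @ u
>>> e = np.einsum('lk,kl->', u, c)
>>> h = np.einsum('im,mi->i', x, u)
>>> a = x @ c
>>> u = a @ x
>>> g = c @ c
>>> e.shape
()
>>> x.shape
(37, 37)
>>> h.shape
(37,)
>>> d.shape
(13, 2, 29, 13)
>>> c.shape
(37, 37)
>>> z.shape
()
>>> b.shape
(13, 2, 29, 5)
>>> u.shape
(37, 37)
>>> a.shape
(37, 37)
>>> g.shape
(37, 37)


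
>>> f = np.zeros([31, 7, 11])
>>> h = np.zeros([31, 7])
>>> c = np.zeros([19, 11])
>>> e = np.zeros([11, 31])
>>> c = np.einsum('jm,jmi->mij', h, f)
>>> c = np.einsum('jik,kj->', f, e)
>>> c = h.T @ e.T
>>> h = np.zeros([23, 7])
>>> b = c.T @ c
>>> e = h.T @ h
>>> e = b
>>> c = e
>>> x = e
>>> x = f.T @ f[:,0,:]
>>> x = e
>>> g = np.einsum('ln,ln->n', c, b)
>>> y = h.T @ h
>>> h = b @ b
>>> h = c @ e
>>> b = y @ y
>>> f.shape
(31, 7, 11)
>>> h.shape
(11, 11)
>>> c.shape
(11, 11)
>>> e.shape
(11, 11)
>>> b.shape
(7, 7)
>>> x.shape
(11, 11)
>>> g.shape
(11,)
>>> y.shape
(7, 7)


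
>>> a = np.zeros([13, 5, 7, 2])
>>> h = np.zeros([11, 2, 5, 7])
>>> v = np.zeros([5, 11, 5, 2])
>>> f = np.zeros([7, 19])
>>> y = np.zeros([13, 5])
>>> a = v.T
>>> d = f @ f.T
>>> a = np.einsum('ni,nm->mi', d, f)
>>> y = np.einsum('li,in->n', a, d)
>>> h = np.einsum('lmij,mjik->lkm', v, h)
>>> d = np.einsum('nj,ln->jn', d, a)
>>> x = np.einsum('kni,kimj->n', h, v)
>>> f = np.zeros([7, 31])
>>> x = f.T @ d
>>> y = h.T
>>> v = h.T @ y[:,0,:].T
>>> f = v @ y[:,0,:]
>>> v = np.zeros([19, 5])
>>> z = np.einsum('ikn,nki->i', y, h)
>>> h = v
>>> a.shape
(19, 7)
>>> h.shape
(19, 5)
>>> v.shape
(19, 5)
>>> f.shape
(11, 7, 5)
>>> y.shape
(11, 7, 5)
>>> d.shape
(7, 7)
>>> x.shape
(31, 7)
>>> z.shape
(11,)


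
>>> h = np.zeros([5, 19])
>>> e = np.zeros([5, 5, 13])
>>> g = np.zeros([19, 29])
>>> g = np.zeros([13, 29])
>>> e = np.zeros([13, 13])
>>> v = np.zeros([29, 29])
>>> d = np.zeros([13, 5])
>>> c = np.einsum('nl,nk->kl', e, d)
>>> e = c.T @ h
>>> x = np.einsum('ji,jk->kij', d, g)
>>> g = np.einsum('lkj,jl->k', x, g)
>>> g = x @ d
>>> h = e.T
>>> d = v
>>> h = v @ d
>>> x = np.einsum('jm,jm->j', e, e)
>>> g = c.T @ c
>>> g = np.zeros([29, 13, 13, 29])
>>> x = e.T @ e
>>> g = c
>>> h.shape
(29, 29)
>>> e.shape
(13, 19)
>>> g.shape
(5, 13)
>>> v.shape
(29, 29)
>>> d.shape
(29, 29)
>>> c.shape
(5, 13)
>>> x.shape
(19, 19)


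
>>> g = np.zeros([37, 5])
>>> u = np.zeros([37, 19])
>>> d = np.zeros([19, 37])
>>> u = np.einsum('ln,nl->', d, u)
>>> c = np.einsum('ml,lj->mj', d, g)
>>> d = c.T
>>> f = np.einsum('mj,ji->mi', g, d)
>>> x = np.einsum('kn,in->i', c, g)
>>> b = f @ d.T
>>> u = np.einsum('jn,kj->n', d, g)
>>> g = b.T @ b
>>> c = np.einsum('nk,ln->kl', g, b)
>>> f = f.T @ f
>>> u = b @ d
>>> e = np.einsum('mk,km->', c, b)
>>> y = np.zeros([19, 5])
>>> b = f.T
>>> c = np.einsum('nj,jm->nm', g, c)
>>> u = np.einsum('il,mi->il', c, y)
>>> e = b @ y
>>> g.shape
(5, 5)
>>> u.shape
(5, 37)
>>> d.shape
(5, 19)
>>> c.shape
(5, 37)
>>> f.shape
(19, 19)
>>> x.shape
(37,)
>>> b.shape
(19, 19)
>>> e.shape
(19, 5)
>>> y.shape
(19, 5)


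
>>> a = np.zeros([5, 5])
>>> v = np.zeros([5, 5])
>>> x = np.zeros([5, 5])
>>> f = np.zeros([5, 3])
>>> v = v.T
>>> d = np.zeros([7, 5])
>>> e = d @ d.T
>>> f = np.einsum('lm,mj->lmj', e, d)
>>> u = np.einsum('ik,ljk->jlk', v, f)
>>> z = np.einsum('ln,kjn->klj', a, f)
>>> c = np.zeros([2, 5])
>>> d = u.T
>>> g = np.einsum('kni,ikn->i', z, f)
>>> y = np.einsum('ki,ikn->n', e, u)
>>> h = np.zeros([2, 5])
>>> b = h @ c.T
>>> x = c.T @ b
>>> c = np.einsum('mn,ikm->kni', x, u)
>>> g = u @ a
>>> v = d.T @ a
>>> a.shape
(5, 5)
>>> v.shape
(7, 7, 5)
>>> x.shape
(5, 2)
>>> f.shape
(7, 7, 5)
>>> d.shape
(5, 7, 7)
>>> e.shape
(7, 7)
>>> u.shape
(7, 7, 5)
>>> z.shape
(7, 5, 7)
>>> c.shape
(7, 2, 7)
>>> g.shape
(7, 7, 5)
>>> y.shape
(5,)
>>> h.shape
(2, 5)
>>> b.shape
(2, 2)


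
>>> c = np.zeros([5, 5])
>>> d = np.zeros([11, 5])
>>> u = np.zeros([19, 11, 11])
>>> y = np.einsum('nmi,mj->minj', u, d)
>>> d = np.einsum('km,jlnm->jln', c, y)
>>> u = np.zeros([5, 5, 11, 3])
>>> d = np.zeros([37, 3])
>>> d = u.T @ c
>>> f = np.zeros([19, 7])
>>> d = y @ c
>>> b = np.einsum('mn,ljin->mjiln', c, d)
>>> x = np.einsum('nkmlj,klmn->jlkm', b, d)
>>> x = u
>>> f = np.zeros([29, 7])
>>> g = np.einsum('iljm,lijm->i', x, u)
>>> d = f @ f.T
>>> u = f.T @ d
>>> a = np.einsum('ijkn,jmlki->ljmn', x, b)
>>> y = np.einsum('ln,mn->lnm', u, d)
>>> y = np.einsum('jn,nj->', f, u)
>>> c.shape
(5, 5)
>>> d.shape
(29, 29)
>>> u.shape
(7, 29)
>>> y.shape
()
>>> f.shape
(29, 7)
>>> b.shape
(5, 11, 19, 11, 5)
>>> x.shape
(5, 5, 11, 3)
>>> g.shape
(5,)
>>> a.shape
(19, 5, 11, 3)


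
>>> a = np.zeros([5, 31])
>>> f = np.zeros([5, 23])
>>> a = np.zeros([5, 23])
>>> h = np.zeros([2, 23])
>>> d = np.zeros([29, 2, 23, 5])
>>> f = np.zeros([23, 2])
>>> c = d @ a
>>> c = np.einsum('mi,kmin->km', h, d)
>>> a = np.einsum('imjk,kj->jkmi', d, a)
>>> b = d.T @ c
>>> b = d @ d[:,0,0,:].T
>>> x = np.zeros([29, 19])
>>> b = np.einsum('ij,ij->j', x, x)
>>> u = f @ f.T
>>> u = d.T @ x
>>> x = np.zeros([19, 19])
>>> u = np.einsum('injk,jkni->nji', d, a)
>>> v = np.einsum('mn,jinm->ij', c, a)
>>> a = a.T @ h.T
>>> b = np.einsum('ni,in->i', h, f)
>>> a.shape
(29, 2, 5, 2)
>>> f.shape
(23, 2)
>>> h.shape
(2, 23)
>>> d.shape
(29, 2, 23, 5)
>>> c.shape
(29, 2)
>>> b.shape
(23,)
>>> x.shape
(19, 19)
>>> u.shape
(2, 23, 29)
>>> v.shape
(5, 23)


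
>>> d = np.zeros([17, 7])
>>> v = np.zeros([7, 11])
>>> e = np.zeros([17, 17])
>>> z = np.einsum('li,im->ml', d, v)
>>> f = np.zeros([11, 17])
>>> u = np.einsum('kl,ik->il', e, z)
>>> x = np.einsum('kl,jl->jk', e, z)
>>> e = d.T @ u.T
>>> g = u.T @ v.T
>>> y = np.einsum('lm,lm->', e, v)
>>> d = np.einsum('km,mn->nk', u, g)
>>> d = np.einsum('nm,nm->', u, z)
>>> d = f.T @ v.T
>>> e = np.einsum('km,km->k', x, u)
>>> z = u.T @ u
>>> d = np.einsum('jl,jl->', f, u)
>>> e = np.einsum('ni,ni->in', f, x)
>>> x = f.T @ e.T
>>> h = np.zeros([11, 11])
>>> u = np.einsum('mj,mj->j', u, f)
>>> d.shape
()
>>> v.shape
(7, 11)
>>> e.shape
(17, 11)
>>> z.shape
(17, 17)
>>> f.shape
(11, 17)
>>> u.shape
(17,)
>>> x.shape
(17, 17)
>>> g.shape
(17, 7)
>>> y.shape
()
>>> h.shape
(11, 11)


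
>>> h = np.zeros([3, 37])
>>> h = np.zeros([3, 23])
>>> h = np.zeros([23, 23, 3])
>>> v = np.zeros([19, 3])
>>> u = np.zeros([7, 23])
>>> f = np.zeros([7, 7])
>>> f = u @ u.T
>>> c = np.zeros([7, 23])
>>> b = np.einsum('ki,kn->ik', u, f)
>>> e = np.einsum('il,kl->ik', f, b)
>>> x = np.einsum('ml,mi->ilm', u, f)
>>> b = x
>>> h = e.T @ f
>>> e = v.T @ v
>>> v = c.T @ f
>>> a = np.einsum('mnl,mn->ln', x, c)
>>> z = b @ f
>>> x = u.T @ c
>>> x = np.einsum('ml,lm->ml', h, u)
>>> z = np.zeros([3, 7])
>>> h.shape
(23, 7)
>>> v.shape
(23, 7)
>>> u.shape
(7, 23)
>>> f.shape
(7, 7)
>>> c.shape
(7, 23)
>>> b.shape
(7, 23, 7)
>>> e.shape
(3, 3)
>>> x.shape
(23, 7)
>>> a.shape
(7, 23)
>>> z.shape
(3, 7)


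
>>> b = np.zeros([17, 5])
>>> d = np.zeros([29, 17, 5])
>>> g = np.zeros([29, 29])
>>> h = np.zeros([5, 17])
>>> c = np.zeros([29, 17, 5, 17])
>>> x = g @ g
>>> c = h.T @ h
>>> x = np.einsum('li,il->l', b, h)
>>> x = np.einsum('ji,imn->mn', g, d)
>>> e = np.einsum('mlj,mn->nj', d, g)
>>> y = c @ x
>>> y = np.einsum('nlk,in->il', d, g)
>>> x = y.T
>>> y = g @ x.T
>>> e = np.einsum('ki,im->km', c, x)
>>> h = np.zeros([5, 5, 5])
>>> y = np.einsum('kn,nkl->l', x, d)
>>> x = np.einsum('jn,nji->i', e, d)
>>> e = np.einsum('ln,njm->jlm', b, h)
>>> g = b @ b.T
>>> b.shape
(17, 5)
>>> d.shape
(29, 17, 5)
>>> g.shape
(17, 17)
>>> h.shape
(5, 5, 5)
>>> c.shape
(17, 17)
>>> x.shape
(5,)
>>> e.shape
(5, 17, 5)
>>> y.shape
(5,)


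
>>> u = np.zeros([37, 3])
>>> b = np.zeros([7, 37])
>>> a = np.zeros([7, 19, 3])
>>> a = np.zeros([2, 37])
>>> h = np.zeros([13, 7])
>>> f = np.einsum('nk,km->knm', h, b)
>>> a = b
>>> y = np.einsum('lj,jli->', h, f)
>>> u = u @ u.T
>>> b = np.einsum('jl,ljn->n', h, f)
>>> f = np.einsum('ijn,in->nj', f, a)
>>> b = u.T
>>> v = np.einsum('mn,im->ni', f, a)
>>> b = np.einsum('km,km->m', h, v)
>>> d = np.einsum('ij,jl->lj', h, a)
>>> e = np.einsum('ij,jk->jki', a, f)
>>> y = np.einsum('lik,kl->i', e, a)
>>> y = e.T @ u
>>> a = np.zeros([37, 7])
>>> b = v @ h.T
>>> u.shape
(37, 37)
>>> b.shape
(13, 13)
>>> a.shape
(37, 7)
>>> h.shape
(13, 7)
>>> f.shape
(37, 13)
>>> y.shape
(7, 13, 37)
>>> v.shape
(13, 7)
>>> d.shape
(37, 7)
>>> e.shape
(37, 13, 7)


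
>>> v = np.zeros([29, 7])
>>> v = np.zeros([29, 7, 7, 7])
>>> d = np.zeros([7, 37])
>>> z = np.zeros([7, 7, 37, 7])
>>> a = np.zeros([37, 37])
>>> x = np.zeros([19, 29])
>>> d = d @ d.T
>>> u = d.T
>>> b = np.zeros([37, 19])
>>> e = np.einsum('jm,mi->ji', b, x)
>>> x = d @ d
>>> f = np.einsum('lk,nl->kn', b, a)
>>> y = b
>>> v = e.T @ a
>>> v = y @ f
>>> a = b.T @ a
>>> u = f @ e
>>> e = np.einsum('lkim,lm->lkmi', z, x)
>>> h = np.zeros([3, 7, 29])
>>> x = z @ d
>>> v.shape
(37, 37)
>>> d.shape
(7, 7)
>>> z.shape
(7, 7, 37, 7)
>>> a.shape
(19, 37)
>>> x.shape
(7, 7, 37, 7)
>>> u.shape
(19, 29)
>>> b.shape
(37, 19)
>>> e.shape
(7, 7, 7, 37)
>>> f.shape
(19, 37)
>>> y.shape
(37, 19)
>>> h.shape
(3, 7, 29)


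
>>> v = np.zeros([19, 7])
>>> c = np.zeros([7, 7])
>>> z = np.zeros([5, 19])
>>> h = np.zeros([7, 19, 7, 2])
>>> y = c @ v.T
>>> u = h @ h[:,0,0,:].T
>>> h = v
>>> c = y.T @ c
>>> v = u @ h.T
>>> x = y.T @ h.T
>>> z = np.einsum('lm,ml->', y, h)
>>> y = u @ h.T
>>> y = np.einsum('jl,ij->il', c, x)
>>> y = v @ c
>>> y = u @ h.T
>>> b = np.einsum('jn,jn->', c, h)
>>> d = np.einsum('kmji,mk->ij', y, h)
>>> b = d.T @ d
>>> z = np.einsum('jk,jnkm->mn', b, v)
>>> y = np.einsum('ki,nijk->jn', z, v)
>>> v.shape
(7, 19, 7, 19)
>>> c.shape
(19, 7)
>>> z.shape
(19, 19)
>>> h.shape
(19, 7)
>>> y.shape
(7, 7)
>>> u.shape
(7, 19, 7, 7)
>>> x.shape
(19, 19)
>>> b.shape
(7, 7)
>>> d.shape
(19, 7)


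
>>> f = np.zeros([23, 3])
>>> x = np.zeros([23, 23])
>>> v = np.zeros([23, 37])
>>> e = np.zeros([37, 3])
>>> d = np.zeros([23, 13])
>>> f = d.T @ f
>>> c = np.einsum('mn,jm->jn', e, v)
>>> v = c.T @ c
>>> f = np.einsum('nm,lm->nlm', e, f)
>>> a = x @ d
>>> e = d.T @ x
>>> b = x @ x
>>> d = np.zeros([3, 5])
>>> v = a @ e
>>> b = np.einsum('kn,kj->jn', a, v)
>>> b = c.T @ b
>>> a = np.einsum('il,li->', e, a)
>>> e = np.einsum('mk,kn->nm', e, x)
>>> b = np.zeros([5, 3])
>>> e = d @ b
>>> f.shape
(37, 13, 3)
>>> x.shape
(23, 23)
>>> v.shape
(23, 23)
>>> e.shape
(3, 3)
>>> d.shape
(3, 5)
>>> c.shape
(23, 3)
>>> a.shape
()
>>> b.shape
(5, 3)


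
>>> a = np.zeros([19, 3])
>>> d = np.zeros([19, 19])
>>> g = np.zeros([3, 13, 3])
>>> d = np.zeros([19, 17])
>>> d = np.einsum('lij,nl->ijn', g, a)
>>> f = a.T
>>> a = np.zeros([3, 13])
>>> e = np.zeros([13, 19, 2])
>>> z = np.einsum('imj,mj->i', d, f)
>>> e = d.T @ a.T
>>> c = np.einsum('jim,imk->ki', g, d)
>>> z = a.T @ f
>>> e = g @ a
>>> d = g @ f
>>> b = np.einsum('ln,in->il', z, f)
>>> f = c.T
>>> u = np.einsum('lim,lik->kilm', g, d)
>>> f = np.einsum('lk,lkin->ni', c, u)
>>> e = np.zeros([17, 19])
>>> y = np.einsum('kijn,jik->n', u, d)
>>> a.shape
(3, 13)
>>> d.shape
(3, 13, 19)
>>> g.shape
(3, 13, 3)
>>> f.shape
(3, 3)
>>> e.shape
(17, 19)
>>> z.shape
(13, 19)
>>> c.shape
(19, 13)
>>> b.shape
(3, 13)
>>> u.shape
(19, 13, 3, 3)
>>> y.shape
(3,)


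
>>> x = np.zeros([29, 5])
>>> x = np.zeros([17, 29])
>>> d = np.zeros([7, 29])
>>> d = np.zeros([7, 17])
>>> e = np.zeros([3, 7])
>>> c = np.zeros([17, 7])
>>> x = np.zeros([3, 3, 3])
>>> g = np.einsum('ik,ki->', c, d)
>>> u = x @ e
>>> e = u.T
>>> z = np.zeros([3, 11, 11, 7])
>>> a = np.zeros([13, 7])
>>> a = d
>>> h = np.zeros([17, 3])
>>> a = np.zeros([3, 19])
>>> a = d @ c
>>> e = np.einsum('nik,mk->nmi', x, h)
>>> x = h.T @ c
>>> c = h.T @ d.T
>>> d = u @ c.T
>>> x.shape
(3, 7)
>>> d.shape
(3, 3, 3)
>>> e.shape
(3, 17, 3)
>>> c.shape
(3, 7)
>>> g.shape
()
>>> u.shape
(3, 3, 7)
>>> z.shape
(3, 11, 11, 7)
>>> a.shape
(7, 7)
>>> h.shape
(17, 3)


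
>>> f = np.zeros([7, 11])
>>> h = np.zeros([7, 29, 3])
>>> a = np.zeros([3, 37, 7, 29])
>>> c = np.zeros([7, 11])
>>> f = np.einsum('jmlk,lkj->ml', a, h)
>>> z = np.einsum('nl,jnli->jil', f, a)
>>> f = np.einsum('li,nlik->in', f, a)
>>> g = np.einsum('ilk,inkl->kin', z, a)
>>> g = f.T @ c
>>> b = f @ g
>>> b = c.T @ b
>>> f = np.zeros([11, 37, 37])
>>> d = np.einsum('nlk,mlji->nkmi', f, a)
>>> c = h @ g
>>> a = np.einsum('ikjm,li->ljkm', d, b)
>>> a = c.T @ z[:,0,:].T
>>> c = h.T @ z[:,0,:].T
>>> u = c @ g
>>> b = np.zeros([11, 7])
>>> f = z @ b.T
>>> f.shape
(3, 29, 11)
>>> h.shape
(7, 29, 3)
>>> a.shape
(11, 29, 3)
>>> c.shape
(3, 29, 3)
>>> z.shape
(3, 29, 7)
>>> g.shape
(3, 11)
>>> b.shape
(11, 7)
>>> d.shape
(11, 37, 3, 29)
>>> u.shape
(3, 29, 11)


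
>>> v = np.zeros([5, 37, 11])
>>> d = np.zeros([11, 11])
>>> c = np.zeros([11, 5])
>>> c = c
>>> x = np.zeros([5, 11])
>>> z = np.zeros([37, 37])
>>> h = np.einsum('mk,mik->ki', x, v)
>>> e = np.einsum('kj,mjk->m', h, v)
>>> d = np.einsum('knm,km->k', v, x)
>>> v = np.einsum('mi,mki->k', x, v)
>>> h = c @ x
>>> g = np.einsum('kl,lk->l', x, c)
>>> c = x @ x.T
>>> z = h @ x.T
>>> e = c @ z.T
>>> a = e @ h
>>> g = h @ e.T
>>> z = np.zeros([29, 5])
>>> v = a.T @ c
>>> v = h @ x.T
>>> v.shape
(11, 5)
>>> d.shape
(5,)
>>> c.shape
(5, 5)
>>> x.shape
(5, 11)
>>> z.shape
(29, 5)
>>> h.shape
(11, 11)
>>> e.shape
(5, 11)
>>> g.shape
(11, 5)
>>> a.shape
(5, 11)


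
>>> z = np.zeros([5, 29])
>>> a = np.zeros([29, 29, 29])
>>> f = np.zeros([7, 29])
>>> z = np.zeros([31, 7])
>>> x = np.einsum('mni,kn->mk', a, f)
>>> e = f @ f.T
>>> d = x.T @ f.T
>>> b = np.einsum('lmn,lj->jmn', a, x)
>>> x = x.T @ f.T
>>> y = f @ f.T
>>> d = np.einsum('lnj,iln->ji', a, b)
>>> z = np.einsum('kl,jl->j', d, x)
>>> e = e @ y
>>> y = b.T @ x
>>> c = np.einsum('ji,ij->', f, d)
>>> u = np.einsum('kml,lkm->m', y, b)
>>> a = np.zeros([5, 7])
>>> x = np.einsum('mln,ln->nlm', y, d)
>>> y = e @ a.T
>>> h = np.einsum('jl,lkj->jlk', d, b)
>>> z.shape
(7,)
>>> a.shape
(5, 7)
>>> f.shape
(7, 29)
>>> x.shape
(7, 29, 29)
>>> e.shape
(7, 7)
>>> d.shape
(29, 7)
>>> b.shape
(7, 29, 29)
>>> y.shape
(7, 5)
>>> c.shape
()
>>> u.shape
(29,)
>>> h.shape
(29, 7, 29)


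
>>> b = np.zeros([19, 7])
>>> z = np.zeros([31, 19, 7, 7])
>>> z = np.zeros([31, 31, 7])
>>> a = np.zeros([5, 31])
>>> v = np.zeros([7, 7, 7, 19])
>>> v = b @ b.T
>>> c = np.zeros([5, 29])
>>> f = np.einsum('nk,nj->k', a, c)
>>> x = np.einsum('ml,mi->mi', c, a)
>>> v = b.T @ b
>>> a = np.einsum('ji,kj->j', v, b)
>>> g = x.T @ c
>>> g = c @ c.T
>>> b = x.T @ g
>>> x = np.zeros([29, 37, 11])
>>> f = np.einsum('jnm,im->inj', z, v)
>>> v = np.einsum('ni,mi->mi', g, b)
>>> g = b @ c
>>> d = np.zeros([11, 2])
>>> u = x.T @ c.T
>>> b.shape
(31, 5)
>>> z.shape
(31, 31, 7)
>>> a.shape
(7,)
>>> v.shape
(31, 5)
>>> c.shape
(5, 29)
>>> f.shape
(7, 31, 31)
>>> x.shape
(29, 37, 11)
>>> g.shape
(31, 29)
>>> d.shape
(11, 2)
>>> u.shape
(11, 37, 5)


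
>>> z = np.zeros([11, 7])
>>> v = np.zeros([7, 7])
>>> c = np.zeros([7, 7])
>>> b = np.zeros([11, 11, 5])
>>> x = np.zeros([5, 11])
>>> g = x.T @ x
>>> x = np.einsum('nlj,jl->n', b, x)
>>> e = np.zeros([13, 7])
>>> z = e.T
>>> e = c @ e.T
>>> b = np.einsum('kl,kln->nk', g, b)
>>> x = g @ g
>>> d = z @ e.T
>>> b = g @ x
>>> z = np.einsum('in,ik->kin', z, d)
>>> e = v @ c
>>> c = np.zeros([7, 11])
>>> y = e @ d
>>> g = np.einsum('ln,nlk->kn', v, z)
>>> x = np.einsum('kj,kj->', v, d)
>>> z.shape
(7, 7, 13)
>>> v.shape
(7, 7)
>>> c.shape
(7, 11)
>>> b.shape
(11, 11)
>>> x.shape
()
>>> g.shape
(13, 7)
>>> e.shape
(7, 7)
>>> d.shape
(7, 7)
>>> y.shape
(7, 7)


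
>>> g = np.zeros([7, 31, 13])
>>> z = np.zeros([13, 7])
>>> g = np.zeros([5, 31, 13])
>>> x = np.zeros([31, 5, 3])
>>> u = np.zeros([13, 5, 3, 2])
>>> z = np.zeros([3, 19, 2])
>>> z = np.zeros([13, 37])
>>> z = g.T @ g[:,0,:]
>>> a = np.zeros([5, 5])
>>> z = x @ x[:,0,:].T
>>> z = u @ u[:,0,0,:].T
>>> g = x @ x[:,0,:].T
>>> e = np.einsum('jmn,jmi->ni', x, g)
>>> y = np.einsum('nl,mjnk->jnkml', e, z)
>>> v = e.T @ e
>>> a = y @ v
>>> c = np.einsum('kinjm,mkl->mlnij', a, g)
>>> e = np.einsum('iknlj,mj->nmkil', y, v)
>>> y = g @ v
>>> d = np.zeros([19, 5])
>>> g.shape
(31, 5, 31)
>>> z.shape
(13, 5, 3, 13)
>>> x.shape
(31, 5, 3)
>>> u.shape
(13, 5, 3, 2)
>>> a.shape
(5, 3, 13, 13, 31)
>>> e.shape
(13, 31, 3, 5, 13)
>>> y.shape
(31, 5, 31)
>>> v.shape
(31, 31)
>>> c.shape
(31, 31, 13, 3, 13)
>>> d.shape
(19, 5)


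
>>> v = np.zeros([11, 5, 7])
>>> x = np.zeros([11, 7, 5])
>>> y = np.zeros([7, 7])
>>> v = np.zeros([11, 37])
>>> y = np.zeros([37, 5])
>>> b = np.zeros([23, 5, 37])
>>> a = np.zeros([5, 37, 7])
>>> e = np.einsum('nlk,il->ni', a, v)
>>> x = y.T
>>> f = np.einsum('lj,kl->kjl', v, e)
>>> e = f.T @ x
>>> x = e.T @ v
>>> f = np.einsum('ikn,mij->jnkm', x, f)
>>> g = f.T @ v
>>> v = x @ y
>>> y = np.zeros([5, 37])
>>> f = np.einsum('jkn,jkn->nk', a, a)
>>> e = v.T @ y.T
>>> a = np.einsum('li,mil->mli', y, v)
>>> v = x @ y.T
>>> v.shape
(37, 37, 5)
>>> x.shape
(37, 37, 37)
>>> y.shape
(5, 37)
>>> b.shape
(23, 5, 37)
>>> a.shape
(37, 5, 37)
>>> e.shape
(5, 37, 5)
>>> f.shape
(7, 37)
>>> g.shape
(5, 37, 37, 37)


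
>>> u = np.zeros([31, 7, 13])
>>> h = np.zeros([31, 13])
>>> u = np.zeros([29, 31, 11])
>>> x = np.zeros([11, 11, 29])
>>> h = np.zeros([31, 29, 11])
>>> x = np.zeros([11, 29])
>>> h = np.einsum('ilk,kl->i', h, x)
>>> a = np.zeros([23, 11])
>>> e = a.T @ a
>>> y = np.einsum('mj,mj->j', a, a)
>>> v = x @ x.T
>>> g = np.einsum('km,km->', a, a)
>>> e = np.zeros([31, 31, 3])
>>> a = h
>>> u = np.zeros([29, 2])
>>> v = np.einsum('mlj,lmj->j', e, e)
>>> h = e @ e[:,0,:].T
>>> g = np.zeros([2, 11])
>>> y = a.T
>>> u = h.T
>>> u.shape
(31, 31, 31)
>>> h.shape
(31, 31, 31)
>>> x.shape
(11, 29)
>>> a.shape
(31,)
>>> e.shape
(31, 31, 3)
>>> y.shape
(31,)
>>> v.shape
(3,)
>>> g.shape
(2, 11)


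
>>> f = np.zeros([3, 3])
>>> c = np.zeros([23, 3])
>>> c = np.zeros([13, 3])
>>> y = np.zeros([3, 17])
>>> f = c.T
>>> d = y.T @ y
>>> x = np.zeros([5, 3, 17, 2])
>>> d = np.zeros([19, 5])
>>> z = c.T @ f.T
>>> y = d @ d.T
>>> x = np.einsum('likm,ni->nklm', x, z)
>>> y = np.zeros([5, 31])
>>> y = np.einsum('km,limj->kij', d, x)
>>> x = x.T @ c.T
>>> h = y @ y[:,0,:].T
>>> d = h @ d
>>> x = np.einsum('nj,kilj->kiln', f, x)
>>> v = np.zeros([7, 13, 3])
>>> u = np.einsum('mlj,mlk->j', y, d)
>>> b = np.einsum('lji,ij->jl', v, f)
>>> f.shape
(3, 13)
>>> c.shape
(13, 3)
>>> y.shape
(19, 17, 2)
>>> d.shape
(19, 17, 5)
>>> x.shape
(2, 5, 17, 3)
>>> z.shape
(3, 3)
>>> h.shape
(19, 17, 19)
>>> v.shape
(7, 13, 3)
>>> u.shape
(2,)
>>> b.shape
(13, 7)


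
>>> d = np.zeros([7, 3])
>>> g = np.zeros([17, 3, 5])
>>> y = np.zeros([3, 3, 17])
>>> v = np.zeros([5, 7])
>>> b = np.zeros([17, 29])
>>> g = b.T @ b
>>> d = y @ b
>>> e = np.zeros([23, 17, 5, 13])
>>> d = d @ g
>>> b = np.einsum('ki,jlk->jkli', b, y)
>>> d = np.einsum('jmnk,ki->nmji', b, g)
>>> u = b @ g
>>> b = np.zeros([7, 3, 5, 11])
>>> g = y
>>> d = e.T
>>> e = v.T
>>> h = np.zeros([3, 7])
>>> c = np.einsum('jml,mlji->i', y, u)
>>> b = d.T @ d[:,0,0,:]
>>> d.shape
(13, 5, 17, 23)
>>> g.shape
(3, 3, 17)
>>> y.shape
(3, 3, 17)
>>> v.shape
(5, 7)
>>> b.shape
(23, 17, 5, 23)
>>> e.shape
(7, 5)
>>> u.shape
(3, 17, 3, 29)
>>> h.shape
(3, 7)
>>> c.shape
(29,)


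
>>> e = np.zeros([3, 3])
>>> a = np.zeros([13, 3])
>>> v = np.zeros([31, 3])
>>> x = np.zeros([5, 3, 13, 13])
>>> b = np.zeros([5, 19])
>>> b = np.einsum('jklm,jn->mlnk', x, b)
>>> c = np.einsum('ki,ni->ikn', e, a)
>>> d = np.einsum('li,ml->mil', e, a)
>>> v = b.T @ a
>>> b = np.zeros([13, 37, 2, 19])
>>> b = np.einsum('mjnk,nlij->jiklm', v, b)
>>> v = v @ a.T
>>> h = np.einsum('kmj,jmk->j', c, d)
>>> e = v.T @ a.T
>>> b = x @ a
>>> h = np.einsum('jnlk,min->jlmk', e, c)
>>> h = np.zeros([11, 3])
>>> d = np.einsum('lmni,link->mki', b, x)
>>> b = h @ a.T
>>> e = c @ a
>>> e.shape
(3, 3, 3)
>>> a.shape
(13, 3)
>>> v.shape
(3, 19, 13, 13)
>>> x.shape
(5, 3, 13, 13)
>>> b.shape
(11, 13)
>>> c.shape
(3, 3, 13)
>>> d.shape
(3, 13, 3)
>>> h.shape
(11, 3)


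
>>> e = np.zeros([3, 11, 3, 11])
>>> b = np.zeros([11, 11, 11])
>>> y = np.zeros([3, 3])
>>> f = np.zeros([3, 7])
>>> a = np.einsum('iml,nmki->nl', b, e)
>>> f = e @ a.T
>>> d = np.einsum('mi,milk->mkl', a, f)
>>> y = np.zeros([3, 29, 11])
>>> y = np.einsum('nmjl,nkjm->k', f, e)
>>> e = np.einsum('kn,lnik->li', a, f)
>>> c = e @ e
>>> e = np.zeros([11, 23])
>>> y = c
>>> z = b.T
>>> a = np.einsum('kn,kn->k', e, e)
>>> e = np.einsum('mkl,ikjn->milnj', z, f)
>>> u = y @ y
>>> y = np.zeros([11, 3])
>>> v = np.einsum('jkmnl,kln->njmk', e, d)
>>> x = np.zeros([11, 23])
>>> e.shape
(11, 3, 11, 3, 3)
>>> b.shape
(11, 11, 11)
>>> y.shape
(11, 3)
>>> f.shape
(3, 11, 3, 3)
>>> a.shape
(11,)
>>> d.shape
(3, 3, 3)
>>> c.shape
(3, 3)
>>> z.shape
(11, 11, 11)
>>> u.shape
(3, 3)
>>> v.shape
(3, 11, 11, 3)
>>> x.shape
(11, 23)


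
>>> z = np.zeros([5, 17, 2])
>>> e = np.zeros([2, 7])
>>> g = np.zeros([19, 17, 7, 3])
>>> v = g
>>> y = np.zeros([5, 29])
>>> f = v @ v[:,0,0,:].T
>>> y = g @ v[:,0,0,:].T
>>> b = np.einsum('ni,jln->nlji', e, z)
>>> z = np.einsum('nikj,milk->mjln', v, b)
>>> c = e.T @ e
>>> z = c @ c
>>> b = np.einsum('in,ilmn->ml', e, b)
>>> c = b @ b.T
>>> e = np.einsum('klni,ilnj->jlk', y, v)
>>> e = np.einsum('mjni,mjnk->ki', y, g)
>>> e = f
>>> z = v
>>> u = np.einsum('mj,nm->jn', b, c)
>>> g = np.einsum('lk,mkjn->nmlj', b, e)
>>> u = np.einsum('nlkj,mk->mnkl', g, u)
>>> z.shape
(19, 17, 7, 3)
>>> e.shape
(19, 17, 7, 19)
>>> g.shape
(19, 19, 5, 7)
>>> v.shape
(19, 17, 7, 3)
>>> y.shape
(19, 17, 7, 19)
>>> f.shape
(19, 17, 7, 19)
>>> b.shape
(5, 17)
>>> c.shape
(5, 5)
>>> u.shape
(17, 19, 5, 19)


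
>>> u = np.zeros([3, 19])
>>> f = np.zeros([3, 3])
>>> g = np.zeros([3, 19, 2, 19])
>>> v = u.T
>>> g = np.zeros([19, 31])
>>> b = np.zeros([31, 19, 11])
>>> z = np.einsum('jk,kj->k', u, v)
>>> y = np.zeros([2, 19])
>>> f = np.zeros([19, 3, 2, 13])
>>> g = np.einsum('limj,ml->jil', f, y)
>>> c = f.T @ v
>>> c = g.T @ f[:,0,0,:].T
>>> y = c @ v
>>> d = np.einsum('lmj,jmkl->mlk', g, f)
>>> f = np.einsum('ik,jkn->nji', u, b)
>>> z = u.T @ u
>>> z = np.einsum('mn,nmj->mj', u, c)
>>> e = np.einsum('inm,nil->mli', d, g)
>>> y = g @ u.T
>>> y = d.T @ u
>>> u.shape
(3, 19)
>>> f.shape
(11, 31, 3)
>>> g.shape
(13, 3, 19)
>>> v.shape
(19, 3)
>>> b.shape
(31, 19, 11)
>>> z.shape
(3, 19)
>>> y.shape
(2, 13, 19)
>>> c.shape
(19, 3, 19)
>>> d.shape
(3, 13, 2)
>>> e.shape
(2, 19, 3)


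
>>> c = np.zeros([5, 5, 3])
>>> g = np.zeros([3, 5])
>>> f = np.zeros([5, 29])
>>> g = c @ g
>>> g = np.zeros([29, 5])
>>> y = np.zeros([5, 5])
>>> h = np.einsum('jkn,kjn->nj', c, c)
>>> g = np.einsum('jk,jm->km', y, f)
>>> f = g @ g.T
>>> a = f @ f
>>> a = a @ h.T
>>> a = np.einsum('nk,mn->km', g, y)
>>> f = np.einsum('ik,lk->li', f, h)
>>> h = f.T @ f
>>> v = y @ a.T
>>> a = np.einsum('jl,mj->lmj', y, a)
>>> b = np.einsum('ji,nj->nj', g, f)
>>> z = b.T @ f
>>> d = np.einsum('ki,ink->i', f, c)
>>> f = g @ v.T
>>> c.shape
(5, 5, 3)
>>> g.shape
(5, 29)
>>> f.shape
(5, 5)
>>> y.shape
(5, 5)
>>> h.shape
(5, 5)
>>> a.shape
(5, 29, 5)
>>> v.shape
(5, 29)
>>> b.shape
(3, 5)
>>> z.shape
(5, 5)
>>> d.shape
(5,)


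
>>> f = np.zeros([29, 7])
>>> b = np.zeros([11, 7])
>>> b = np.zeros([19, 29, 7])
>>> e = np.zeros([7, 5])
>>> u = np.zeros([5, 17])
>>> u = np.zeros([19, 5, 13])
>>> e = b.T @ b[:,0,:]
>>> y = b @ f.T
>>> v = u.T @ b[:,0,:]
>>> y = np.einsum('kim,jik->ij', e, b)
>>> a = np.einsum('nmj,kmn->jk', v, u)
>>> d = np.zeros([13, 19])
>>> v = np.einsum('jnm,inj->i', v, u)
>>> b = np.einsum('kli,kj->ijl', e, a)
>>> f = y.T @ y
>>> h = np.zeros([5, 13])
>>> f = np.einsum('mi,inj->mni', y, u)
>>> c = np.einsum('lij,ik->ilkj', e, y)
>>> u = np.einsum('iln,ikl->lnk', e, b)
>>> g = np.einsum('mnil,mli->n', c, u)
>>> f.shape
(29, 5, 19)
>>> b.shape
(7, 19, 29)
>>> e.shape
(7, 29, 7)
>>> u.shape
(29, 7, 19)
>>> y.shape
(29, 19)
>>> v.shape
(19,)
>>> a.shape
(7, 19)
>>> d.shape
(13, 19)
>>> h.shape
(5, 13)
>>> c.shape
(29, 7, 19, 7)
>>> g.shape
(7,)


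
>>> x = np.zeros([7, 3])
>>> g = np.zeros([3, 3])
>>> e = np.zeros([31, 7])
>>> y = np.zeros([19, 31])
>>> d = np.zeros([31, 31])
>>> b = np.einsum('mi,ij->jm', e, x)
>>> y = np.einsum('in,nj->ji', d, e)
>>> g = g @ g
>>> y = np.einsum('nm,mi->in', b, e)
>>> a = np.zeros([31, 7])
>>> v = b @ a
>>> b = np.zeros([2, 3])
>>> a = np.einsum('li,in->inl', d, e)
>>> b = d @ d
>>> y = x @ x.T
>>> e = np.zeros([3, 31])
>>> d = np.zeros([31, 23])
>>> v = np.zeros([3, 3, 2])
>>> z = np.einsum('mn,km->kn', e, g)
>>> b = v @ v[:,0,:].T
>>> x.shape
(7, 3)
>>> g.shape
(3, 3)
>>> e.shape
(3, 31)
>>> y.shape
(7, 7)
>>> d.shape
(31, 23)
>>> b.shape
(3, 3, 3)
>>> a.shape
(31, 7, 31)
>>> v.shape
(3, 3, 2)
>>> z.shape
(3, 31)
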